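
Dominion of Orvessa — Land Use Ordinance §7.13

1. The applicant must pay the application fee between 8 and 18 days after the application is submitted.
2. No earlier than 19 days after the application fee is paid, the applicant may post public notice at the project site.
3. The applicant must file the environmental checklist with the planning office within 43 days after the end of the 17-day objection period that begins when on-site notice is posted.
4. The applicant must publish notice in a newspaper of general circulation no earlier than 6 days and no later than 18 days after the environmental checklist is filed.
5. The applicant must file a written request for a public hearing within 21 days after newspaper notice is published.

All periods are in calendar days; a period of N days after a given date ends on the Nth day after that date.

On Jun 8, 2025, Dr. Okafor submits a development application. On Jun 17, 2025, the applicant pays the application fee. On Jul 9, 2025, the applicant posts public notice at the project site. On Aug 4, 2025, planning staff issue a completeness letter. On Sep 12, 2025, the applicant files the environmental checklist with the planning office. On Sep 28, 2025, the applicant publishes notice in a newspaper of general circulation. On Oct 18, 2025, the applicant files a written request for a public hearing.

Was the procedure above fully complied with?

Step 1: the window is 8–18 days after Jun 8, 2025 (when the application is submitted), so Jun 16, 2025 through Jun 26, 2025; done Jun 17, 2025 — within the window.
Step 2: the earliest permitted date is 19 days after Jun 17, 2025 (when the application fee is paid), i.e. Jul 6, 2025; done Jul 9, 2025, after the minimum wait.
Step 3: 43 days after Jul 26, 2025 (end of the 17-day objection period, which began when on-site notice is posted on Jul 9, 2025) is Sep 7, 2025; not done until Sep 12, 2025, 5 days after the deadline.

No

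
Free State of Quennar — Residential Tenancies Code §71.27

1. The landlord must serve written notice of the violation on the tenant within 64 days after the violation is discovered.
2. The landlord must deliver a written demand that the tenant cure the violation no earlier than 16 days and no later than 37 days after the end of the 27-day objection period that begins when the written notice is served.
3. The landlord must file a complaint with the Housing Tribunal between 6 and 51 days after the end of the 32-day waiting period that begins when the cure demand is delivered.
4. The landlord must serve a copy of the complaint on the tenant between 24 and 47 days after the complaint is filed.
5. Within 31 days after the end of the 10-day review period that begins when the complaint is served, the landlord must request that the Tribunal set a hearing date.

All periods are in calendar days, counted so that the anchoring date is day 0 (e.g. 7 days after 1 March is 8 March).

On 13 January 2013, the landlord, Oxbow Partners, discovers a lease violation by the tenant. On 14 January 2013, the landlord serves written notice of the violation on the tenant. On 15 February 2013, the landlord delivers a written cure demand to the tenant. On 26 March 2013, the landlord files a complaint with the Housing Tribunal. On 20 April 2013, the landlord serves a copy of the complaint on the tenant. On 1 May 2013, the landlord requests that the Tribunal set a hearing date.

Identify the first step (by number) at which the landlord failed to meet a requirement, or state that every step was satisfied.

Step 2

Step 1 — counting 64 days from 13 January 2013 (when the violation is discovered) gives a deadline of 18 March 2013; 14 January 2013 is within that limit.
Step 2 — 16 and 37 days from 10 February 2013 (end of the 27-day objection period, which began when the written notice is served on 14 January 2013) are 26 February 2013 and 19 March 2013 respectively; 15 February 2013 is 11 days too early.
The procedure was therefore not followed at step 2.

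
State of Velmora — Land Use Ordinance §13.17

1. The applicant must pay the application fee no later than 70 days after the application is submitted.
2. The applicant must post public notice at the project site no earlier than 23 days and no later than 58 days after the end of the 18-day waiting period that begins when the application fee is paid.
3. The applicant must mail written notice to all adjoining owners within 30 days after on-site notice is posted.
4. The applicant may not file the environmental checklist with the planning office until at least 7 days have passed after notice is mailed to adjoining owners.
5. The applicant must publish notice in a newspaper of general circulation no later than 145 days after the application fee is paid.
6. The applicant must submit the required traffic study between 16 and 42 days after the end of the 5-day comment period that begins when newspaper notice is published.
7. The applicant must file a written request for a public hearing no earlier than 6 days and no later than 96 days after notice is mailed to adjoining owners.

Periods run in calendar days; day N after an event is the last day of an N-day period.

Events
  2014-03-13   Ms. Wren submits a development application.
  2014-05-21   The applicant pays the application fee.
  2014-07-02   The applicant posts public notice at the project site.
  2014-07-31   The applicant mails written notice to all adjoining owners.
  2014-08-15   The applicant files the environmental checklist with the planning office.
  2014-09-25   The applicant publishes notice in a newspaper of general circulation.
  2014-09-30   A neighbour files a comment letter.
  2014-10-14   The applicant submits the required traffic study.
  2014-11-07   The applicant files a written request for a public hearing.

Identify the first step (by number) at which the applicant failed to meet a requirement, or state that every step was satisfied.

Step 6

Step 1 — counting 70 days from 2014-03-13 (when the application is submitted) gives a deadline of 2014-05-22; done 2014-05-21 — timely.
Step 2 — 23 and 58 days from 2014-06-08 (end of the 18-day waiting period, which began when the application fee is paid on 2014-05-21) are 2014-07-01 and 2014-08-05 respectively; 2014-07-02 falls inside that range.
Step 3 — counting 30 days from 2014-07-02 (when on-site notice is posted) gives a deadline of 2014-08-01; done 2014-07-31 — timely.
Step 4 — must wait 7 days from 2014-07-31 (when notice is mailed to adjoining owners), so not before 2014-08-07; 2014-08-15 is on or after that date.
Step 5 — counting 145 days from 2014-05-21 (when the application fee is paid) gives a deadline of 2014-10-13; 2014-09-25 is within that limit.
Step 6 — 16 and 42 days from 2014-09-30 (end of the 5-day comment period, which began when newspaper notice is published on 2014-09-25) are 2014-10-16 and 2014-11-11 respectively; done 2014-10-14 — 2 days before the window opened.
The analysis stops there.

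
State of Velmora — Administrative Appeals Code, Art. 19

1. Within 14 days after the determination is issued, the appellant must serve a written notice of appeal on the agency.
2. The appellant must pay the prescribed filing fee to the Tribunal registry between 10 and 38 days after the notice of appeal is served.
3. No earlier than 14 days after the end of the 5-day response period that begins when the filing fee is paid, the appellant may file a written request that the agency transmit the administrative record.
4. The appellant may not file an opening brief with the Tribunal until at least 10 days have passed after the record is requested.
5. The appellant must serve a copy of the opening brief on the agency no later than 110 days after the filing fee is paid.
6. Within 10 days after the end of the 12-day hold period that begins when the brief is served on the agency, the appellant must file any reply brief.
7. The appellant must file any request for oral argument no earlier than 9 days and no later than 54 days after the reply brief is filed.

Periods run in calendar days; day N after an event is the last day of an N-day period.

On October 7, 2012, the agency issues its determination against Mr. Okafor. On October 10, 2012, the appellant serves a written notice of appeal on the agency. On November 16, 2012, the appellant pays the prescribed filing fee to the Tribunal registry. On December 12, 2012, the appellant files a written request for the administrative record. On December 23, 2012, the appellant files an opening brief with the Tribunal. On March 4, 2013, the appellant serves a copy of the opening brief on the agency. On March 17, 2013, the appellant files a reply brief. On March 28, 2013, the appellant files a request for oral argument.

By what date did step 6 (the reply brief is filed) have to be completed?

The brief is served on the agency on March 4, 2013; the 12-day hold period therefore ends March 16, 2013, and step 6 runs from that date. 10 days after March 16, 2013 is March 26, 2013.

March 26, 2013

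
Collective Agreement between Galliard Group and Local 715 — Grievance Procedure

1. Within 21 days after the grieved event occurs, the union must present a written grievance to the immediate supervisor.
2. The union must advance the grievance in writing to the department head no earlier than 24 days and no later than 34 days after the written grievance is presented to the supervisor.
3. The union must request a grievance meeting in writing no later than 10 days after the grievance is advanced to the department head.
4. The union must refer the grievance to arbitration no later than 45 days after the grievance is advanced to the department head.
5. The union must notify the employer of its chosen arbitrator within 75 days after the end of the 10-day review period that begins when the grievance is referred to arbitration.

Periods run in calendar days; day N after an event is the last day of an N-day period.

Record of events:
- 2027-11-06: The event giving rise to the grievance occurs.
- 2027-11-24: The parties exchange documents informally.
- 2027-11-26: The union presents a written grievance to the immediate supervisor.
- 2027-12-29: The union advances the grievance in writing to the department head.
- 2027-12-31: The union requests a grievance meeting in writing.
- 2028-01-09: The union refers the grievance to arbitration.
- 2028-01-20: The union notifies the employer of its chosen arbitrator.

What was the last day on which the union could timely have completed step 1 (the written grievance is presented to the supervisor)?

Step 1 runs from 2027-11-06, when the grieved event occurs. 21 days after 2027-11-06 is 2027-11-27.

2027-11-27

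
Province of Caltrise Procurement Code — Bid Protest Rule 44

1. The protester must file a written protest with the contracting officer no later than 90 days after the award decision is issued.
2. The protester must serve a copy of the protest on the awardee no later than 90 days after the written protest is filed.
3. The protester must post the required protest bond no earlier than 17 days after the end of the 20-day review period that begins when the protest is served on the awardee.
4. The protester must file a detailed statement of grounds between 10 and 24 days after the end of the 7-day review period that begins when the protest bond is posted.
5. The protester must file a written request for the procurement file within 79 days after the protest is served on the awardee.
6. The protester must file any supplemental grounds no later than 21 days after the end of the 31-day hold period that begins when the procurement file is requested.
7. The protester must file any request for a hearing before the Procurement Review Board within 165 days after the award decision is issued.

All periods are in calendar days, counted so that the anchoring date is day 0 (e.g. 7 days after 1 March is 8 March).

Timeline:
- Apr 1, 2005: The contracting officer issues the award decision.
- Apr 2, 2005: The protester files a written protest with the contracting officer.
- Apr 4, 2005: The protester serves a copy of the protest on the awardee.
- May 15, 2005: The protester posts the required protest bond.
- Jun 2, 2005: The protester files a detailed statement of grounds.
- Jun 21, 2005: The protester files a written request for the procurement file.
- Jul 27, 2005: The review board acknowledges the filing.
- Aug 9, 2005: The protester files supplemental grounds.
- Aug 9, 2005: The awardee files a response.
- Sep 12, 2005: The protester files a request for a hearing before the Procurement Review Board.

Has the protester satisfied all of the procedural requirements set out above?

Step 1 — counting 90 days from Apr 1, 2005 (when the award decision is issued) gives a deadline of Jun 30, 2005; completed Apr 2, 2005, before the deadline.
Step 2 — counting 90 days from Apr 2, 2005 (when the written protest is filed) gives a deadline of Jul 1, 2005; Apr 4, 2005 is within that limit.
Step 3 — must wait 17 days from Apr 24, 2005 (end of the 20-day review period, which began when the protest is served on the awardee on Apr 4, 2005), so not before May 11, 2005; done May 15, 2005 — permitted.
Step 4 — 10 and 24 days from May 22, 2005 (end of the 7-day review period, which began when the protest bond is posted on May 15, 2005) are Jun 1, 2005 and Jun 15, 2005 respectively; done Jun 2, 2005, which is between those dates.
Step 5 — counting 79 days from Apr 4, 2005 (when the protest is served on the awardee) gives a deadline of Jun 22, 2005; Jun 21, 2005 is within that limit.
Step 6 — counting 21 days from Jul 22, 2005 (end of the 31-day hold period, which began when the procurement file is requested on Jun 21, 2005) gives a deadline of Aug 12, 2005; Aug 9, 2005 is within that limit.
Step 7 — counting 165 days from Apr 1, 2005 (when the award decision is issued) gives a deadline of Sep 13, 2005; completed Sep 12, 2005, before the deadline.

Yes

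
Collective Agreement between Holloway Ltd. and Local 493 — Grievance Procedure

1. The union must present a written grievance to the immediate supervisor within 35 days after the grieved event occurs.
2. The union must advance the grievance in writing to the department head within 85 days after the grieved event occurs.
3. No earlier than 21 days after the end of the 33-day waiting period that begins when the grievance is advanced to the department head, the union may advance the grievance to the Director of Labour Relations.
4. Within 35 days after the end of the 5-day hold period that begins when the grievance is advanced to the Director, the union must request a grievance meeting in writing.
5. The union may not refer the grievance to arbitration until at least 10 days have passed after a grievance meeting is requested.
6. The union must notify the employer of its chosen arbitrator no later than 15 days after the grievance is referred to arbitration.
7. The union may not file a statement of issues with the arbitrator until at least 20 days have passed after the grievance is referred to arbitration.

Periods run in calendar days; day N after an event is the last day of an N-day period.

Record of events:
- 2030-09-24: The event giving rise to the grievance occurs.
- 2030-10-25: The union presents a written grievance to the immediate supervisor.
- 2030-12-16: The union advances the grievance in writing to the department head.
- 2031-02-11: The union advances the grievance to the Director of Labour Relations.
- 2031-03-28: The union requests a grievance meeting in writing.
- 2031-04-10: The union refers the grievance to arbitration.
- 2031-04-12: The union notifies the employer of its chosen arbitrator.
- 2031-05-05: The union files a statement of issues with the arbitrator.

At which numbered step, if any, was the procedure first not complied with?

Step 4

(1) due by 2030-09-24 + 35 days = 2030-10-29; done 2030-10-25 — timely.
(2) due by 2030-09-24 + 85 days = 2030-12-18; completed 2030-12-16, before the deadline.
(3) permitted from 2031-01-18 + 21 days = 2031-02-08 onward; 2031-02-11 is on or after that date.
(4) due by 2031-02-16 + 35 days = 2031-03-23; 2031-03-28 misses that deadline by 5 days.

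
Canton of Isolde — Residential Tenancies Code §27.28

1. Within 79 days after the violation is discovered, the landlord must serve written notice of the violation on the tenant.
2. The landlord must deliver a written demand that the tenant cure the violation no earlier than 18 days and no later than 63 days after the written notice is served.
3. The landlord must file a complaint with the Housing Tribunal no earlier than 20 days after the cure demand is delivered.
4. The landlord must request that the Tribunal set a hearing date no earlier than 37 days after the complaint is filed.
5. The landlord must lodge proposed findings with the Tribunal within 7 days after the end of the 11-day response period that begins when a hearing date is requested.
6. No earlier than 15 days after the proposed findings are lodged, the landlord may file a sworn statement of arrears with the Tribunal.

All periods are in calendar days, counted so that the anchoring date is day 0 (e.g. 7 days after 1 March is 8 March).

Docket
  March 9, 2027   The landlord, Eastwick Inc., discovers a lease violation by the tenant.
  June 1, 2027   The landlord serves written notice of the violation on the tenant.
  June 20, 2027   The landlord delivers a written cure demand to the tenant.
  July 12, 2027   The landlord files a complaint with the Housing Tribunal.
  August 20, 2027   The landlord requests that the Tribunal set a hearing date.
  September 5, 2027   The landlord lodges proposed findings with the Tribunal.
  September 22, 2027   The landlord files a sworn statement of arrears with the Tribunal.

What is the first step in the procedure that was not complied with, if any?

(1) due by March 9, 2027 + 79 days = May 27, 2027; not done until June 1, 2027, 5 days after the deadline.

Step 1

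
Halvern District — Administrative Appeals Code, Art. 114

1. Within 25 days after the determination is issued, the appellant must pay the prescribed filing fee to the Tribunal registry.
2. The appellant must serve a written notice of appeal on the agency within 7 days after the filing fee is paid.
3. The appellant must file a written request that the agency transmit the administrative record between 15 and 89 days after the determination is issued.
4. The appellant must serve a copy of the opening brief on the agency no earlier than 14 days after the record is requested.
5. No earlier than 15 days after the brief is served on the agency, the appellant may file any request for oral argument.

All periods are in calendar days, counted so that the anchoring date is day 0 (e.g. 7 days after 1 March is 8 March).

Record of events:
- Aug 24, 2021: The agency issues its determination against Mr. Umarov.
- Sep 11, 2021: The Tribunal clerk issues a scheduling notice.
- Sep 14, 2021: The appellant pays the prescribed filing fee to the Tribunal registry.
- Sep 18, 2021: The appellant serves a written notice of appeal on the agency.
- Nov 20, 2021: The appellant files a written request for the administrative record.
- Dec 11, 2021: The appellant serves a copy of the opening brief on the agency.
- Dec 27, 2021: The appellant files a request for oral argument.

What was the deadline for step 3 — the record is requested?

Nov 21, 2021

Step 3 runs from Aug 24, 2021, when the determination is issued. The window is 15–89 days after Aug 24, 2021; it closes on Nov 21, 2021.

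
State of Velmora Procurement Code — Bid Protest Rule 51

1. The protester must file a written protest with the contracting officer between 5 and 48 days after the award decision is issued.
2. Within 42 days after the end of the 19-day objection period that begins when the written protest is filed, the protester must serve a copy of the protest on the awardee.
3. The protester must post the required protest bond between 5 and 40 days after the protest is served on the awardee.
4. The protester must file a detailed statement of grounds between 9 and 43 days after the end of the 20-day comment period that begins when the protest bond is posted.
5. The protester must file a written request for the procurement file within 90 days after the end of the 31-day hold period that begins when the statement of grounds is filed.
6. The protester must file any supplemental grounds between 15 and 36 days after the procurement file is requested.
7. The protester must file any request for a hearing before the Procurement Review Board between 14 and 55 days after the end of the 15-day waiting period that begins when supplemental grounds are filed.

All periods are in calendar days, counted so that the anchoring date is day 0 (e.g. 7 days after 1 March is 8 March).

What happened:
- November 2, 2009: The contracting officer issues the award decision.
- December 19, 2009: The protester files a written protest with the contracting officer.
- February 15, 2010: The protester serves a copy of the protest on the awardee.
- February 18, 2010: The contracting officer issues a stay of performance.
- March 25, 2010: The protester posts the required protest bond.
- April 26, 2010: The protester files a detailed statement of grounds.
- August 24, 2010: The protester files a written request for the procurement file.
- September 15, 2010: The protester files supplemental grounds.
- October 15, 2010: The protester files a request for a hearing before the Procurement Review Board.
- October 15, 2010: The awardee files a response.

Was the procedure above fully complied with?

(1) the permitted window runs from November 2, 2009 + 5 = November 7, 2009 to November 2, 2009 + 48 = December 20, 2009; December 19, 2009 falls inside that range.
(2) due by January 7, 2010 + 42 days = February 18, 2010; February 15, 2010 is within that limit.
(3) the permitted window runs from February 15, 2010 + 5 = February 20, 2010 to February 15, 2010 + 40 = March 27, 2010; March 25, 2010 falls inside that range.
(4) the permitted window runs from April 14, 2010 + 9 = April 23, 2010 to April 14, 2010 + 43 = May 27, 2010; April 26, 2010 falls inside that range.
(5) due by May 27, 2010 + 90 days = August 25, 2010; August 24, 2010 is within that limit.
(6) the permitted window runs from August 24, 2010 + 15 = September 8, 2010 to August 24, 2010 + 36 = September 29, 2010; done September 15, 2010 — within the window.
(7) the permitted window runs from September 30, 2010 + 14 = October 14, 2010 to September 30, 2010 + 55 = November 24, 2010; October 15, 2010 falls inside that range.

Yes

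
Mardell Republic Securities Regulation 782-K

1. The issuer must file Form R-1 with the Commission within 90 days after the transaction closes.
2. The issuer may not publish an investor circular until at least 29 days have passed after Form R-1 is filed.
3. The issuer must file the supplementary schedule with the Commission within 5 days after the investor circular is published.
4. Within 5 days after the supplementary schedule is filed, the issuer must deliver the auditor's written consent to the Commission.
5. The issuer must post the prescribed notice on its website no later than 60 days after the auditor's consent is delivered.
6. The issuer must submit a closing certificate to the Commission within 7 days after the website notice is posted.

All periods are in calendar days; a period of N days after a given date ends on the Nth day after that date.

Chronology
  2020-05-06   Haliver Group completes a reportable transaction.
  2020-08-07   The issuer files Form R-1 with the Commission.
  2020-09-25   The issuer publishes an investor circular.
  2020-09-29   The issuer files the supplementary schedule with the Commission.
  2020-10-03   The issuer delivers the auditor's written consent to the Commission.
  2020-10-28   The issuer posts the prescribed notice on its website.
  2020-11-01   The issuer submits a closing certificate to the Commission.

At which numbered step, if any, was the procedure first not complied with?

Step 1

(1) due by 2020-05-06 + 90 days = 2020-08-04; not done until 2020-08-07, 3 days after the deadline.
The analysis stops there.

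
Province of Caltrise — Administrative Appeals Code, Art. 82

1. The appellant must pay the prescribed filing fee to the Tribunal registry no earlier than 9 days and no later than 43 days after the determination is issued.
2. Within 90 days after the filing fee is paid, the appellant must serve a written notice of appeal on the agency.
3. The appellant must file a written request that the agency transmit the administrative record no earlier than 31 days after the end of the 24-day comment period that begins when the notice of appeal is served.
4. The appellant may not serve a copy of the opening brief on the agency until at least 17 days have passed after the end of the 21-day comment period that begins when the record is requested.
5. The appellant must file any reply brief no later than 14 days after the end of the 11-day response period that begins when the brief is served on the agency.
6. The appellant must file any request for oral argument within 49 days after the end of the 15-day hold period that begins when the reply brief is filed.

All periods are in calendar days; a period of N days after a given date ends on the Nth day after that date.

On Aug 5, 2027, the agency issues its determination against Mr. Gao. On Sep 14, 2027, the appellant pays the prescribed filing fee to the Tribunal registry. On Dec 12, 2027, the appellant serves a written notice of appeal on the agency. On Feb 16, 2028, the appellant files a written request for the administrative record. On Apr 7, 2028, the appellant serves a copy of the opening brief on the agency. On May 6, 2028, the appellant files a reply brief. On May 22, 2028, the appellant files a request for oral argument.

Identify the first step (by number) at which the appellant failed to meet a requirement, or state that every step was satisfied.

Step 5

(1) the permitted window runs from Aug 5, 2027 + 9 = Aug 14, 2027 to Aug 5, 2027 + 43 = Sep 17, 2027; Sep 14, 2027 falls inside that range.
(2) due by Sep 14, 2027 + 90 days = Dec 13, 2027; completed Dec 12, 2027, before the deadline.
(3) permitted from Jan 5, 2028 + 31 days = Feb 5, 2028 onward; done Feb 16, 2028 — permitted.
(4) permitted from Mar 8, 2028 + 17 days = Mar 25, 2028 onward; done Apr 7, 2028 — permitted.
(5) due by Apr 18, 2028 + 14 days = May 2, 2028; done May 6, 2028 — 4 days late.
The procedure was therefore not followed at step 5.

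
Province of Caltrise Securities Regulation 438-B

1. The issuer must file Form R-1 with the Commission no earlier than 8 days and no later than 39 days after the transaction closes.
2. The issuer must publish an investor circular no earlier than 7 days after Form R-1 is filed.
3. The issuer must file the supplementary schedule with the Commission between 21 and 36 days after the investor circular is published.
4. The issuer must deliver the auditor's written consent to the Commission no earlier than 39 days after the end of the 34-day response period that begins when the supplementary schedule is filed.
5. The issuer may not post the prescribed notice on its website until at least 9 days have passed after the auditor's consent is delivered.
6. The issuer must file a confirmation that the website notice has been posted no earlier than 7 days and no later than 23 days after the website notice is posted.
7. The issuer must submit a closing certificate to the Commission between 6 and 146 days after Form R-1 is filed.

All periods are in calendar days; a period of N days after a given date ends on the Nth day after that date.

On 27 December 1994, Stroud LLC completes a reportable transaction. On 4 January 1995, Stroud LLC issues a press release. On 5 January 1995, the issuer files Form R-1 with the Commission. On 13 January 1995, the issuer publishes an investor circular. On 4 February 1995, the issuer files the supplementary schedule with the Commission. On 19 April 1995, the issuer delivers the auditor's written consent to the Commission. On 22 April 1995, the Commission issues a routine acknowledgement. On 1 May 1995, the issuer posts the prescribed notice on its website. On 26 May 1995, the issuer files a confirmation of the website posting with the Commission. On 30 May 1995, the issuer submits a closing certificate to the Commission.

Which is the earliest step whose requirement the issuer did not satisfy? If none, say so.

Step 1: the window is 8–39 days after 27 December 1994 (when the transaction closes), so 4 January 1995 through 4 February 1995; done 5 January 1995, which is between those dates.
Step 2: the earliest permitted date is 7 days after 5 January 1995 (when Form R-1 is filed), i.e. 12 January 1995; done 13 January 1995, after the minimum wait.
Step 3: the window is 21–36 days after 13 January 1995 (when the investor circular is published), so 3 February 1995 through 18 February 1995; 4 February 1995 falls inside that range.
Step 4: the earliest permitted date is 39 days after 10 March 1995 (end of the 34-day response period, which began when the supplementary schedule is filed on 4 February 1995), i.e. 18 April 1995; 19 April 1995 is on or after that date.
Step 5: the earliest permitted date is 9 days after 19 April 1995 (when the auditor's consent is delivered), i.e. 28 April 1995; done 1 May 1995 — permitted.
Step 6: the window is 7–23 days after 1 May 1995 (when the website notice is posted), so 8 May 1995 through 24 May 1995; done 26 May 1995 — 2 days after the window closed.
No need to go further; step 6 was not satisfied.

Step 6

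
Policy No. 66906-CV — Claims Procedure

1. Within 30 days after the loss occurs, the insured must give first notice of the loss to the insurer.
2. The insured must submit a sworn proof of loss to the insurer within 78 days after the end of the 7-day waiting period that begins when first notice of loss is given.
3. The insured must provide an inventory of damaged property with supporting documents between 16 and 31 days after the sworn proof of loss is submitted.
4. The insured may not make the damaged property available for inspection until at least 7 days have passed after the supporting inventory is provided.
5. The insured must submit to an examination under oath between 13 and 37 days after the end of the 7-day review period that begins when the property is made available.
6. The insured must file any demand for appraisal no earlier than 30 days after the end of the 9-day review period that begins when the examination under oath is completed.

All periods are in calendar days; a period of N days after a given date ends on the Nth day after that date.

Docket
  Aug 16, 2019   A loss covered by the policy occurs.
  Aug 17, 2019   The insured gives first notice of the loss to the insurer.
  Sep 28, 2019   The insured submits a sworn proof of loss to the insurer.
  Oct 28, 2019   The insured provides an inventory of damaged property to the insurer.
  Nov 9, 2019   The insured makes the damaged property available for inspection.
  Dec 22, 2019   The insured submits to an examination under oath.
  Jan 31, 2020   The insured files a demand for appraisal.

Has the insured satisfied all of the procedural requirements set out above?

Step 1: 30 days after Aug 16, 2019 (when the loss occurs) is Sep 15, 2019; done Aug 17, 2019 — timely.
Step 2: 78 days after Aug 24, 2019 (end of the 7-day waiting period, which began when first notice of loss is given on Aug 17, 2019) is Nov 10, 2019; completed Sep 28, 2019, before the deadline.
Step 3: the window is 16–31 days after Sep 28, 2019 (when the sworn proof of loss is submitted), so Oct 14, 2019 through Oct 29, 2019; done Oct 28, 2019, which is between those dates.
Step 4: the earliest permitted date is 7 days after Oct 28, 2019 (when the supporting inventory is provided), i.e. Nov 4, 2019; done Nov 9, 2019 — permitted.
Step 5: the window is 13–37 days after Nov 16, 2019 (end of the 7-day review period, which began when the property is made available on Nov 9, 2019), so Nov 29, 2019 through Dec 23, 2019; done Dec 22, 2019, which is between those dates.
Step 6: the earliest permitted date is 30 days after Dec 31, 2019 (end of the 9-day review period, which began when the examination under oath is completed on Dec 22, 2019), i.e. Jan 30, 2020; done Jan 31, 2020 — permitted.

Yes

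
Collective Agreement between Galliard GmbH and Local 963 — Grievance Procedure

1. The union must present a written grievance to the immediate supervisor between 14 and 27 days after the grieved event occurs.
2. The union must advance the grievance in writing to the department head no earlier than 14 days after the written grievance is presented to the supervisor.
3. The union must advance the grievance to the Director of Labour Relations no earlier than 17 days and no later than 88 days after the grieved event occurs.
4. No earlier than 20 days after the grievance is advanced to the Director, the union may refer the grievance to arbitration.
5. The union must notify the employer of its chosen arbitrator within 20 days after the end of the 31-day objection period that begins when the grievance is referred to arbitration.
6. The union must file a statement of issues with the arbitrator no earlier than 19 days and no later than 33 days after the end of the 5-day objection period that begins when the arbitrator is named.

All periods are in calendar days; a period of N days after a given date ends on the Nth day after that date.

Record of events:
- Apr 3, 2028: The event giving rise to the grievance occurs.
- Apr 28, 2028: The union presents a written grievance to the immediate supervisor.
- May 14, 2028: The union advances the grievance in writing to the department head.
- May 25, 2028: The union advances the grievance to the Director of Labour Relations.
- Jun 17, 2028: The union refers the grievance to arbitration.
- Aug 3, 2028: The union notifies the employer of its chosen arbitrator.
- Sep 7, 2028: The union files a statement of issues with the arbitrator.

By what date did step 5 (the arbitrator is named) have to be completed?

Aug 7, 2028

The grievance is referred to arbitration on Jun 17, 2028; the 31-day objection period therefore ends Jul 18, 2028, and step 5 runs from that date. 20 days after Jul 18, 2028 is Aug 7, 2028.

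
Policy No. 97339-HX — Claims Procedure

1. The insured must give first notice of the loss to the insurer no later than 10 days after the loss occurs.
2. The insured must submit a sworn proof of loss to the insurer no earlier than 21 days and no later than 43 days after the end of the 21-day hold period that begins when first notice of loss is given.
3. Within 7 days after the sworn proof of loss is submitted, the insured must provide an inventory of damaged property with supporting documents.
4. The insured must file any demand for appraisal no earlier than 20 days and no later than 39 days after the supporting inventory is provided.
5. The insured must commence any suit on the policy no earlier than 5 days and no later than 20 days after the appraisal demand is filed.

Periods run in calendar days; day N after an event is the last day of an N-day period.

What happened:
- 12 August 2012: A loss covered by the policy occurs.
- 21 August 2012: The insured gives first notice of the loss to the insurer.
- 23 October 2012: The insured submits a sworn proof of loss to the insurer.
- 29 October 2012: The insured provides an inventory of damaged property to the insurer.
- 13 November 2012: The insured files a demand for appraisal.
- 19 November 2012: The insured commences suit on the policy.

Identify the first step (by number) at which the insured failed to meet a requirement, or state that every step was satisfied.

(1) due by 12 August 2012 + 10 days = 22 August 2012; done 21 August 2012 — timely.
(2) the permitted window runs from 11 September 2012 + 21 = 2 October 2012 to 11 September 2012 + 43 = 24 October 2012; 23 October 2012 falls inside that range.
(3) due by 23 October 2012 + 7 days = 30 October 2012; completed 29 October 2012, before the deadline.
(4) the permitted window runs from 29 October 2012 + 20 = 18 November 2012 to 29 October 2012 + 39 = 7 December 2012; done 13 November 2012 — 5 days before the window opened.

Step 4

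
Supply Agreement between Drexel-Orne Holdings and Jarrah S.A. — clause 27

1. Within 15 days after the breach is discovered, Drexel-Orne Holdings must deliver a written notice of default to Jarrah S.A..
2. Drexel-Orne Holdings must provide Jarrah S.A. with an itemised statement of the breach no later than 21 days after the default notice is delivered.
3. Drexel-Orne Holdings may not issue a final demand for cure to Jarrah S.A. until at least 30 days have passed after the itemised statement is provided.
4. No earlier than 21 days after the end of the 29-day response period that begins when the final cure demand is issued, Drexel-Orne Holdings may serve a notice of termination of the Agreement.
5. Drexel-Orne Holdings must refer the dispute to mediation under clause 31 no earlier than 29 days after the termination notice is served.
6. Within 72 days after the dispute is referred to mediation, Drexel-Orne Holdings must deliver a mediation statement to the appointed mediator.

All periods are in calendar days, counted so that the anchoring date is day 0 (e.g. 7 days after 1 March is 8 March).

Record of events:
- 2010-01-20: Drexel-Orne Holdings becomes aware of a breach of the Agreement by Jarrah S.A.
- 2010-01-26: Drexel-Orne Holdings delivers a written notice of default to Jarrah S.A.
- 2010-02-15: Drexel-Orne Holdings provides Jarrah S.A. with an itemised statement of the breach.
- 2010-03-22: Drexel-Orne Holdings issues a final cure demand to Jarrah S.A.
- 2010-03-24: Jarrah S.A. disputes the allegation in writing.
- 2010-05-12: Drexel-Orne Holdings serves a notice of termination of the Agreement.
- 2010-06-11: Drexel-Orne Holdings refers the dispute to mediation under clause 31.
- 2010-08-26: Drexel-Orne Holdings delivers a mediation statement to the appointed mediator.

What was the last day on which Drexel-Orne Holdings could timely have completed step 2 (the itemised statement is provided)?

Step 2 runs from 2010-01-26, when the default notice is delivered. 21 days after 2010-01-26 is 2010-02-16.

2010-02-16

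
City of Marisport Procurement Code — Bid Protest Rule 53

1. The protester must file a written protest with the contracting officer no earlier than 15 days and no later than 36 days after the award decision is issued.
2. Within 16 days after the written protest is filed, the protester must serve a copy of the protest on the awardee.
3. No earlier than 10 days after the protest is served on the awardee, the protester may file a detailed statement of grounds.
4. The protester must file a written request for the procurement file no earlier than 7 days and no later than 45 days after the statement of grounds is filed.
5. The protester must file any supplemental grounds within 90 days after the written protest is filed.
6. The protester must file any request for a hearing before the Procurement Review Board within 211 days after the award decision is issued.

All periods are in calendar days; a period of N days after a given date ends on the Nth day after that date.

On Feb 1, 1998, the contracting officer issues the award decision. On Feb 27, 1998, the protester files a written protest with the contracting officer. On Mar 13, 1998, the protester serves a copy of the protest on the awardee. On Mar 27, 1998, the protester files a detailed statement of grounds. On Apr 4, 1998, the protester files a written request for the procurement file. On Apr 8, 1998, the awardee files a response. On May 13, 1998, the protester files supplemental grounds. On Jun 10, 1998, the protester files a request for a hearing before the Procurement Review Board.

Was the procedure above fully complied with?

Step 1: the window is 15–36 days after Feb 1, 1998 (when the award decision is issued), so Feb 16, 1998 through Mar 9, 1998; done Feb 27, 1998 — within the window.
Step 2: 16 days after Feb 27, 1998 (when the written protest is filed) is Mar 15, 1998; completed Mar 13, 1998, before the deadline.
Step 3: the earliest permitted date is 10 days after Mar 13, 1998 (when the protest is served on the awardee), i.e. Mar 23, 1998; done Mar 27, 1998 — permitted.
Step 4: the window is 7–45 days after Mar 27, 1998 (when the statement of grounds is filed), so Apr 3, 1998 through May 11, 1998; done Apr 4, 1998 — within the window.
Step 5: 90 days after Feb 27, 1998 (when the written protest is filed) is May 28, 1998; completed May 13, 1998, before the deadline.
Step 6: 211 days after Feb 1, 1998 (when the award decision is issued) is Aug 31, 1998; done Jun 10, 1998 — timely.

Yes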